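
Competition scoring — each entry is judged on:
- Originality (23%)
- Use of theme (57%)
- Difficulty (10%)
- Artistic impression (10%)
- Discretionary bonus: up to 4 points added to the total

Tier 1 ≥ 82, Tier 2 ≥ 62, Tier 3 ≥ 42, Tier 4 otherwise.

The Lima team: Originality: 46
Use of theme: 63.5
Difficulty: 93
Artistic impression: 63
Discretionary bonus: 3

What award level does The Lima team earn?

Tier 2

Weighted total:
  Originality 46 × 0.23 = 10.58
  Use of theme 63.5 × 0.57 = 36.195
  Difficulty 93 × 0.1 = 9.3
  Artistic impression 63 × 0.1 = 6.3
Sum = 62.375
Discretionary bonus: 62.375 + 3 = 65.375
65.375 is ≥ 62 and < 82 → Tier 2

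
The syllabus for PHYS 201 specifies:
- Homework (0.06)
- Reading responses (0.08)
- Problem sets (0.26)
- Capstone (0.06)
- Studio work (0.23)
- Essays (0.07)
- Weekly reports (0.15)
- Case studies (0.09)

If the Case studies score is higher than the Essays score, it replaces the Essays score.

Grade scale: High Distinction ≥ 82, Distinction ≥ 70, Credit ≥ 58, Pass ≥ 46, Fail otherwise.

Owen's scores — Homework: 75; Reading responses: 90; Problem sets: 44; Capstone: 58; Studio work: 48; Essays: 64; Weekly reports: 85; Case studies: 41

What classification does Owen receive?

Case studies (41) ≤ Essays (64), so Essays stays at 64.
Weighted total:
  Homework 75 × 0.06 = 4.5
  Reading responses 90 × 0.08 = 7.2
  Problem sets 44 × 0.26 = 11.44
  Capstone 58 × 0.06 = 3.48
  Studio work 48 × 0.23 = 11.04
  Essays 64 × 0.07 = 4.48
  Weekly reports 85 × 0.15 = 12.75
  Case studies 41 × 0.09 = 3.69
Sum = 58.58
58.58 is ≥ 58 and < 70 → Credit

Credit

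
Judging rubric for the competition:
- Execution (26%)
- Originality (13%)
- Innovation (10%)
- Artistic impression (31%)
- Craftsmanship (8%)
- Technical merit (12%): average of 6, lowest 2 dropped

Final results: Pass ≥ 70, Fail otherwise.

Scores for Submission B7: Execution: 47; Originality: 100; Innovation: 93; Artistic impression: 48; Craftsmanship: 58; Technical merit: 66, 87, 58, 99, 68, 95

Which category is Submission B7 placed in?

Fail

Technical merit: drop 58, 66 → average of remaining 4 = 349/4 = 87.25
Weighted total:
  Execution 47 × 0.26 = 12.22
  Originality 100 × 0.13 = 13
  Innovation 93 × 0.1 = 9.3
  Artistic impression 48 × 0.31 = 14.88
  Craftsmanship 58 × 0.08 = 4.64
  Technical merit 87.25 × 0.12 = 10.47
Sum = 64.51
64.51 < 70 → Fail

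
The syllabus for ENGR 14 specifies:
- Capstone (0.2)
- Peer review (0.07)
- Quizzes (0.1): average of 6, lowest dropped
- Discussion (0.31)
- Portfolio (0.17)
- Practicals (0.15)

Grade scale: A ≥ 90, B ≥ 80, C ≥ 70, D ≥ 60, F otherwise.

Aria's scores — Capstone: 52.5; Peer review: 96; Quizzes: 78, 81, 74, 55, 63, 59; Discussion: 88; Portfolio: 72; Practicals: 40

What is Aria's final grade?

Quizzes: drop 55 → average of remaining 5 = 355/5 = 71
Weighted total:
  Capstone 52.5 × 0.2 = 10.5
  Peer review 96 × 0.07 = 6.72
  Quizzes 71 × 0.1 = 7.1
  Discussion 88 × 0.31 = 27.28
  Portfolio 72 × 0.17 = 12.24
  Practicals 40 × 0.15 = 6
Sum = 69.84
69.84 is ≥ 60 and < 70 → D

D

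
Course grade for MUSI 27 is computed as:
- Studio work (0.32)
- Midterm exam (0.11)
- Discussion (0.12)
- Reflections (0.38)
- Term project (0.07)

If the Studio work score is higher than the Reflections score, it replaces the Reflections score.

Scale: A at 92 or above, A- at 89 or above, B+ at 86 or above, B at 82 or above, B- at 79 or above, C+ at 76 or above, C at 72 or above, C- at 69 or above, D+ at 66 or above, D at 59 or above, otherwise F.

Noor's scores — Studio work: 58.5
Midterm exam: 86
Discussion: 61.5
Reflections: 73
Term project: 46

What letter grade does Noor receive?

D+

Studio work (58.5) ≤ Reflections (73), so Reflections stays at 73.
Weighted total:
  Studio work 58.5 × 0.32 = 18.72
  Midterm exam 86 × 0.11 = 9.46
  Discussion 61.5 × 0.12 = 7.38
  Reflections 73 × 0.38 = 27.74
  Term project 46 × 0.07 = 3.22
Sum = 66.52
66.52 is ≥ 66 and < 69 → D+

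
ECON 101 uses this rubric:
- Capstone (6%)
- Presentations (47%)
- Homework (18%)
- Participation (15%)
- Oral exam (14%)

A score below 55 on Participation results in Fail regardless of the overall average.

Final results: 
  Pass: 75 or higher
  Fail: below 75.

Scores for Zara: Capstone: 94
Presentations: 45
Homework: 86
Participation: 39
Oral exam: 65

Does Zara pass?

Fail

Participation score 39 < 55: minimum not met.
Weighted total:
  Capstone 94 × 0.06 = 5.64
  Presentations 45 × 0.47 = 21.15
  Homework 86 × 0.18 = 15.48
  Participation 39 × 0.15 = 5.85
  Oral exam 65 × 0.14 = 9.1
Sum = 57.22
Because the Participation minimum was not met, the result is Fail.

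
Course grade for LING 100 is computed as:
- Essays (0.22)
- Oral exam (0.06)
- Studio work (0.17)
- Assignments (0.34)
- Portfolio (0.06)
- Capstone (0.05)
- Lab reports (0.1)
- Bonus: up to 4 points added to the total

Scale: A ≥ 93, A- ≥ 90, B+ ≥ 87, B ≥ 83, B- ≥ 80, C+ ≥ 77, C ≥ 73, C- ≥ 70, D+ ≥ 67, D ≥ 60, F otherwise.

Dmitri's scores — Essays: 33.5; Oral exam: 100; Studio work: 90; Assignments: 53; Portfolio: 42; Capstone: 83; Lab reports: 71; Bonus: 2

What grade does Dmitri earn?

D

Weighted total:
  Essays 33.5 × 0.22 = 7.37
  Oral exam 100 × 0.06 = 6
  Studio work 90 × 0.17 = 15.3
  Assignments 53 × 0.34 = 18.02
  Portfolio 42 × 0.06 = 2.52
  Capstone 83 × 0.05 = 4.15
  Lab reports 71 × 0.1 = 7.1
Sum = 60.46
Bonus: 60.46 + 2 = 62.46
62.46 is ≥ 60 and < 67 → D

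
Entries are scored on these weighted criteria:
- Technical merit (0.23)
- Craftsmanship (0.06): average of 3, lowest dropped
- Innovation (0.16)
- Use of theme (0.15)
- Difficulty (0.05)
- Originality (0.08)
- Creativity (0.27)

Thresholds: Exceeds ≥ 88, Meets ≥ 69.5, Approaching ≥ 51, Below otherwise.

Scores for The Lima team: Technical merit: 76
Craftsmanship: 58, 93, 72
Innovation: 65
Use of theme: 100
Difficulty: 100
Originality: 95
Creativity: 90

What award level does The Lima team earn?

Craftsmanship: drop 58 → average of remaining 2 = 165/2 = 82.5
Weighted total:
  Technical merit 76 × 0.23 = 17.48
  Craftsmanship 82.5 × 0.06 = 4.95
  Innovation 65 × 0.16 = 10.4
  Use of theme 100 × 0.15 = 15
  Difficulty 100 × 0.05 = 5
  Originality 95 × 0.08 = 7.6
  Creativity 90 × 0.27 = 24.3
Sum = 84.73
84.73 is ≥ 69.5 and < 88 → Meets

Meets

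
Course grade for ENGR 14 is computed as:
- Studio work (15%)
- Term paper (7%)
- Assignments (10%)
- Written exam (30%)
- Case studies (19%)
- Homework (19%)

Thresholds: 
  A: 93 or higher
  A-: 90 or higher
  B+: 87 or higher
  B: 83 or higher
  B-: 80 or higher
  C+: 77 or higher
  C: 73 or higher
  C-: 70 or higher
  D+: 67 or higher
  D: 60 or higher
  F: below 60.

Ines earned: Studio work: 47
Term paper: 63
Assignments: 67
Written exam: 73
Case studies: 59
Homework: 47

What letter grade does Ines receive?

Weighted total:
  Studio work 47 × 0.15 = 7.05
  Term paper 63 × 0.07 = 4.41
  Assignments 67 × 0.1 = 6.7
  Written exam 73 × 0.3 = 21.9
  Case studies 59 × 0.19 = 11.21
  Homework 47 × 0.19 = 8.93
Sum = 60.2
60.2 is ≥ 60 and < 67 → D

D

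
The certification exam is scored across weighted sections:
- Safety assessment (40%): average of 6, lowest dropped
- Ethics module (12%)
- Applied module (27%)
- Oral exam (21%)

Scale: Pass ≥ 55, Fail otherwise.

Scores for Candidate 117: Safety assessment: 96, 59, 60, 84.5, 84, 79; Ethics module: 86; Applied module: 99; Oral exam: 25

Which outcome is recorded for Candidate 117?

Safety assessment: drop 59 → average of remaining 5 = 403.5/5 = 80.7
Weighted total:
  Safety assessment 80.7 × 0.4 = 32.28
  Ethics module 86 × 0.12 = 10.32
  Applied module 99 × 0.27 = 26.73
  Oral exam 25 × 0.21 = 5.25
Sum = 74.58
74.58 ≥ 55 → Pass

Pass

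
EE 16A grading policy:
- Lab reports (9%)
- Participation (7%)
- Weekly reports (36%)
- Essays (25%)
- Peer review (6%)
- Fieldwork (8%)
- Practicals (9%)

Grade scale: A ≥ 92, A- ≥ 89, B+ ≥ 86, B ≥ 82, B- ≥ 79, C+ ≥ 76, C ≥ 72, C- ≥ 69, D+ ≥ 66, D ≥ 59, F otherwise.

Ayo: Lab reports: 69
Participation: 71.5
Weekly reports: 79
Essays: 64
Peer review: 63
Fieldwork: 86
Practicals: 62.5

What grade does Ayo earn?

C-

Weighted total:
  Lab reports 69 × 0.09 = 6.21
  Participation 71.5 × 0.07 = 5.005
  Weekly reports 79 × 0.36 = 28.44
  Essays 64 × 0.25 = 16
  Peer review 63 × 0.06 = 3.78
  Fieldwork 86 × 0.08 = 6.88
  Practicals 62.5 × 0.09 = 5.625
Sum = 71.94
71.94 is ≥ 69 and < 72 → C-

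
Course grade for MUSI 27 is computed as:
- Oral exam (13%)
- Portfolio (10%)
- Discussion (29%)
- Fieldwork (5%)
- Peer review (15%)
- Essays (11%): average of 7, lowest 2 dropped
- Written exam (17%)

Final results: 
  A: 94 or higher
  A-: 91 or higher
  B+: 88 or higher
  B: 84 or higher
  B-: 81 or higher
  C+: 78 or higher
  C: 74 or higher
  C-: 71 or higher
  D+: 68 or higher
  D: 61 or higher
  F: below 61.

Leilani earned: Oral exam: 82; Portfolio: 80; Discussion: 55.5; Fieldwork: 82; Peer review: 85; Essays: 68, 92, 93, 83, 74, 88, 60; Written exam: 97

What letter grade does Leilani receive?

Essays: drop 60, 68 → average of remaining 5 = 430/5 = 86
Weighted total:
  Oral exam 82 × 0.13 = 10.66
  Portfolio 80 × 0.1 = 8
  Discussion 55.5 × 0.29 = 16.095
  Fieldwork 82 × 0.05 = 4.1
  Peer review 85 × 0.15 = 12.75
  Essays 86 × 0.11 = 9.46
  Written exam 97 × 0.17 = 16.49
Sum = 77.555
77.555 is ≥ 74 and < 78 → C

C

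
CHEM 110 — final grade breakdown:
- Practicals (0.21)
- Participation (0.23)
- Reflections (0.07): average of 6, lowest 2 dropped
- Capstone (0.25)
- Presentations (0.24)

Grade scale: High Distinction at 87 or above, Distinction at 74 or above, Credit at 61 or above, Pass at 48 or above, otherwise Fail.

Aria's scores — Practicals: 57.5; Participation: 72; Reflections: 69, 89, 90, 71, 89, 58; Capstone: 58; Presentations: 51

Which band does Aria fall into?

Reflections: drop 58, 69 → average of remaining 4 = 339/4 = 84.75
Weighted total:
  Practicals 57.5 × 0.21 = 12.075
  Participation 72 × 0.23 = 16.56
  Reflections 84.75 × 0.07 = 5.9325
  Capstone 58 × 0.25 = 14.5
  Presentations 51 × 0.24 = 12.24
Sum = 61.3075
61.3075 is ≥ 61 and < 74 → Credit

Credit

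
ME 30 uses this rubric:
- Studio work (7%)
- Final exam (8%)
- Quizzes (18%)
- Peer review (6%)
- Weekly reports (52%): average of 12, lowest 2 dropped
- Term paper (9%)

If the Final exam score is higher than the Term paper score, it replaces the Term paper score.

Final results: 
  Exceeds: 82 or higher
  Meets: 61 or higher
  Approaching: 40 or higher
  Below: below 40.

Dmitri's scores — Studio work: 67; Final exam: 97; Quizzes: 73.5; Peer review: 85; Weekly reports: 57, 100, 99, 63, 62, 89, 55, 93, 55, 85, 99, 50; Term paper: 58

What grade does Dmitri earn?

Meets

Weekly reports: drop 50, 55 → average of remaining 10 = 802/10 = 80.2
Final exam (97) > Term paper (58), so Term paper counts as 97.
Weighted total:
  Studio work 67 × 0.07 = 4.69
  Final exam 97 × 0.08 = 7.76
  Quizzes 73.5 × 0.18 = 13.23
  Peer review 85 × 0.06 = 5.1
  Weekly reports 80.2 × 0.52 = 41.704
  Term paper 97 × 0.09 = 8.73
Sum = 81.214
81.214 is ≥ 61 and < 82 → Meets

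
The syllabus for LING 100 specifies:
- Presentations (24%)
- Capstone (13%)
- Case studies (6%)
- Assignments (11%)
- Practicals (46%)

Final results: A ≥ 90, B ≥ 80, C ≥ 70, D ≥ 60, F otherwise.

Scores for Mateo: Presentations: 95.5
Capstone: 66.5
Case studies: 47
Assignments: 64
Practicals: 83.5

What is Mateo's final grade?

Weighted total:
  Presentations 95.5 × 0.24 = 22.92
  Capstone 66.5 × 0.13 = 8.645
  Case studies 47 × 0.06 = 2.82
  Assignments 64 × 0.11 = 7.04
  Practicals 83.5 × 0.46 = 38.41
Sum = 79.835
79.835 is ≥ 70 and < 80 → C

C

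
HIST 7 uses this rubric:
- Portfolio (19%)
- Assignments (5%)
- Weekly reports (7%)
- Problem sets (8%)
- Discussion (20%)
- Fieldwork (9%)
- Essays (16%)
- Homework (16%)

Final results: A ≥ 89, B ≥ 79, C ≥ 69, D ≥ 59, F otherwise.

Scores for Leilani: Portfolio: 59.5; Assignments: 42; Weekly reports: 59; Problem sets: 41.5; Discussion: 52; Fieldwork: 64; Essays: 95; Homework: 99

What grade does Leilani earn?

D

Weighted total:
  Portfolio 59.5 × 0.19 = 11.305
  Assignments 42 × 0.05 = 2.1
  Weekly reports 59 × 0.07 = 4.13
  Problem sets 41.5 × 0.08 = 3.32
  Discussion 52 × 0.2 = 10.4
  Fieldwork 64 × 0.09 = 5.76
  Essays 95 × 0.16 = 15.2
  Homework 99 × 0.16 = 15.84
Sum = 68.055
68.055 is ≥ 59 and < 69 → D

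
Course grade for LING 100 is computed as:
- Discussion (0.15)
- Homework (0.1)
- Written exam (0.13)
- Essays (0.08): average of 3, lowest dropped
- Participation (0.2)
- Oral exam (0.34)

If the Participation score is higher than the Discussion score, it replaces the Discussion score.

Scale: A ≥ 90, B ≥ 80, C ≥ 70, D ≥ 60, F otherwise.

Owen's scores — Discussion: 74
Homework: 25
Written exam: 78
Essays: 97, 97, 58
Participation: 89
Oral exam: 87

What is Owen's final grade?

B

Essays: drop 58 → average of remaining 2 = 194/2 = 97
Participation (89) > Discussion (74), so Discussion counts as 89.
Weighted total:
  Discussion 89 × 0.15 = 13.35
  Homework 25 × 0.1 = 2.5
  Written exam 78 × 0.13 = 10.14
  Essays 97 × 0.08 = 7.76
  Participation 89 × 0.2 = 17.8
  Oral exam 87 × 0.34 = 29.58
Sum = 81.13
81.13 is ≥ 80 and < 90 → B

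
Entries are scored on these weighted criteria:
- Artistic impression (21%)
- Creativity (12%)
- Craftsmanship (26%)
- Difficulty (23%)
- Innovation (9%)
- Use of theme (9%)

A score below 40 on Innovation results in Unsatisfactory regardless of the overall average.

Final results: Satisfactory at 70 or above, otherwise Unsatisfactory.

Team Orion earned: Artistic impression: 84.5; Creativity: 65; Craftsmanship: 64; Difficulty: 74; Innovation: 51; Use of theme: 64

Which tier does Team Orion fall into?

Unsatisfactory

Innovation score 51 ≥ 40: minimum met.
Weighted total:
  Artistic impression 84.5 × 0.21 = 17.745
  Creativity 65 × 0.12 = 7.8
  Craftsmanship 64 × 0.26 = 16.64
  Difficulty 74 × 0.23 = 17.02
  Innovation 51 × 0.09 = 4.59
  Use of theme 64 × 0.09 = 5.76
Sum = 69.555
69.555 < 70 → Unsatisfactory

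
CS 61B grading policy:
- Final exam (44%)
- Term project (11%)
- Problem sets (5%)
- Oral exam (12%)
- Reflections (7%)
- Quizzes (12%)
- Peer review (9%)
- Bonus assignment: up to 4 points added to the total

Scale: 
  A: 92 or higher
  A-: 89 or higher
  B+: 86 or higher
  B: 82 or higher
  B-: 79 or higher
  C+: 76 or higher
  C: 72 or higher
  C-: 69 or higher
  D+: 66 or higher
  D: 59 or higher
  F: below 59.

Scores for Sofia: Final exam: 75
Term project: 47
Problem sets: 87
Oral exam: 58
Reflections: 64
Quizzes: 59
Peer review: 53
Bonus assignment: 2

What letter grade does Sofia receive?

D+

Weighted total:
  Final exam 75 × 0.44 = 33
  Term project 47 × 0.11 = 5.17
  Problem sets 87 × 0.05 = 4.35
  Oral exam 58 × 0.12 = 6.96
  Reflections 64 × 0.07 = 4.48
  Quizzes 59 × 0.12 = 7.08
  Peer review 53 × 0.09 = 4.77
Sum = 65.81
Bonus assignment: 65.81 + 2 = 67.81
67.81 is ≥ 66 and < 69 → D+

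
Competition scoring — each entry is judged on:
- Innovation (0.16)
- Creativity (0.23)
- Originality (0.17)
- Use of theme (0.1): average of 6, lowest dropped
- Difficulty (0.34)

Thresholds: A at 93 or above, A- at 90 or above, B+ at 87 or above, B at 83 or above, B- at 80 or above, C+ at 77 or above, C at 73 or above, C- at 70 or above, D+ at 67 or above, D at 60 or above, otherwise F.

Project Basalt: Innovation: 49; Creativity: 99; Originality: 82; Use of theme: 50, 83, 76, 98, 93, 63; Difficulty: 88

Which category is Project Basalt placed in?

Use of theme: drop 50 → average of remaining 5 = 413/5 = 82.6
Weighted total:
  Innovation 49 × 0.16 = 7.84
  Creativity 99 × 0.23 = 22.77
  Originality 82 × 0.17 = 13.94
  Use of theme 82.6 × 0.1 = 8.26
  Difficulty 88 × 0.34 = 29.92
Sum = 82.73
82.73 is ≥ 80 and < 83 → B-

B-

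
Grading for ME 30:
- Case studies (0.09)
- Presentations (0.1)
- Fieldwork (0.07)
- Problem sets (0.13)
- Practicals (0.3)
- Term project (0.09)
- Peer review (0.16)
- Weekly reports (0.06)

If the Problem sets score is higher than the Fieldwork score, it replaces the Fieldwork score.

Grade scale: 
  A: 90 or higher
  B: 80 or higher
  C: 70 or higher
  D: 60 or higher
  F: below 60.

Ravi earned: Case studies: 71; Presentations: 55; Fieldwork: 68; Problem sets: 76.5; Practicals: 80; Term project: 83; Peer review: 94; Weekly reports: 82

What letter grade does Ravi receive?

Problem sets (76.5) > Fieldwork (68), so Fieldwork counts as 76.5.
Weighted total:
  Case studies 71 × 0.09 = 6.39
  Presentations 55 × 0.1 = 5.5
  Fieldwork 76.5 × 0.07 = 5.355
  Problem sets 76.5 × 0.13 = 9.945
  Practicals 80 × 0.3 = 24
  Term project 83 × 0.09 = 7.47
  Peer review 94 × 0.16 = 15.04
  Weekly reports 82 × 0.06 = 4.92
Sum = 78.62
78.62 is ≥ 70 and < 80 → C

C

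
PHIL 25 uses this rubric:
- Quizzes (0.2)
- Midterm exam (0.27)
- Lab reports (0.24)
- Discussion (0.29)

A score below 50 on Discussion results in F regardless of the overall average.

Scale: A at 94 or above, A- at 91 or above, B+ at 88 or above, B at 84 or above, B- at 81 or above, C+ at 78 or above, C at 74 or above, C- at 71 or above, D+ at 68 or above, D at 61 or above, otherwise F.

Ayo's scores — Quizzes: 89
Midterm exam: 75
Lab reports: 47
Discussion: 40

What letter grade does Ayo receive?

Discussion score 40 < 50: minimum not met.
Weighted total:
  Quizzes 89 × 0.2 = 17.8
  Midterm exam 75 × 0.27 = 20.25
  Lab reports 47 × 0.24 = 11.28
  Discussion 40 × 0.29 = 11.6
Sum = 60.93
Because the Discussion minimum was not met, the result is F.

F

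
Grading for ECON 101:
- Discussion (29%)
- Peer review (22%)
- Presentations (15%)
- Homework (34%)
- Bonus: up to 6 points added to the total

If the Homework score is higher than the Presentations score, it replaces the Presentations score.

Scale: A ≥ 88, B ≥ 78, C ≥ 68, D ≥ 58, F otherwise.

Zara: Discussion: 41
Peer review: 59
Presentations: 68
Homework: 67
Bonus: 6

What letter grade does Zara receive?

Homework (67) ≤ Presentations (68), so Presentations stays at 68.
Weighted total:
  Discussion 41 × 0.29 = 11.89
  Peer review 59 × 0.22 = 12.98
  Presentations 68 × 0.15 = 10.2
  Homework 67 × 0.34 = 22.78
Sum = 57.85
Bonus: 57.85 + 6 = 63.85
63.85 is ≥ 58 and < 68 → D

D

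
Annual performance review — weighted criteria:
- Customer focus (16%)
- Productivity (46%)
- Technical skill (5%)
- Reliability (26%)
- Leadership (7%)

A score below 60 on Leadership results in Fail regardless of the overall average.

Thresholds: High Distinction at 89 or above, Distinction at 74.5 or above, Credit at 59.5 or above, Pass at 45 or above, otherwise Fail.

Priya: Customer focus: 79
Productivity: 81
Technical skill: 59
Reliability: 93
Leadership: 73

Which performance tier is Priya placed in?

Distinction

Leadership score 73 ≥ 60: minimum met.
Weighted total:
  Customer focus 79 × 0.16 = 12.64
  Productivity 81 × 0.46 = 37.26
  Technical skill 59 × 0.05 = 2.95
  Reliability 93 × 0.26 = 24.18
  Leadership 73 × 0.07 = 5.11
Sum = 82.14
82.14 is ≥ 74.5 and < 89 → Distinction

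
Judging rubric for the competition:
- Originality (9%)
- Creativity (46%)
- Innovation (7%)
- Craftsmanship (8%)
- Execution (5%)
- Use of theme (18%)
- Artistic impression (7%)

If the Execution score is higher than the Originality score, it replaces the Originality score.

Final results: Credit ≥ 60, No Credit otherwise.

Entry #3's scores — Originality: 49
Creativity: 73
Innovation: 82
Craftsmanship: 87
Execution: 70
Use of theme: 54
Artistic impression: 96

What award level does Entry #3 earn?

Credit

Execution (70) > Originality (49), so Originality counts as 70.
Weighted total:
  Originality 70 × 0.09 = 6.3
  Creativity 73 × 0.46 = 33.58
  Innovation 82 × 0.07 = 5.74
  Craftsmanship 87 × 0.08 = 6.96
  Execution 70 × 0.05 = 3.5
  Use of theme 54 × 0.18 = 9.72
  Artistic impression 96 × 0.07 = 6.72
Sum = 72.52
72.52 ≥ 60 → Credit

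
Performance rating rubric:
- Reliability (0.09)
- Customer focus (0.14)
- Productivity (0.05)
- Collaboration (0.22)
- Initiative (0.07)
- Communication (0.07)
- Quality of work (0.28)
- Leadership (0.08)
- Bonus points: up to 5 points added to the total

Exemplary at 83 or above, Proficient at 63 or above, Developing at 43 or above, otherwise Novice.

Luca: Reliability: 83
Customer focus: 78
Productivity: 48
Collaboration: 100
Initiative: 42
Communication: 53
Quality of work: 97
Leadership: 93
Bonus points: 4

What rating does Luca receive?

Weighted total:
  Reliability 83 × 0.09 = 7.47
  Customer focus 78 × 0.14 = 10.92
  Productivity 48 × 0.05 = 2.4
  Collaboration 100 × 0.22 = 22
  Initiative 42 × 0.07 = 2.94
  Communication 53 × 0.07 = 3.71
  Quality of work 97 × 0.28 = 27.16
  Leadership 93 × 0.08 = 7.44
Sum = 84.04
Bonus points: 84.04 + 4 = 88.04
88.04 ≥ 83 → Exemplary

Exemplary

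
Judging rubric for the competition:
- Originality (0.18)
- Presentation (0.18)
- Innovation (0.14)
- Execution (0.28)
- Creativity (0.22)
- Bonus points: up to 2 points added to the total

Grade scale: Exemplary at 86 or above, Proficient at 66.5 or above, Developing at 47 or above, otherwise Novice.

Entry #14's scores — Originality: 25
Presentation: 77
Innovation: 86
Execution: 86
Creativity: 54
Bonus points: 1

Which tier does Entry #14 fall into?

Weighted total:
  Originality 25 × 0.18 = 4.5
  Presentation 77 × 0.18 = 13.86
  Innovation 86 × 0.14 = 12.04
  Execution 86 × 0.28 = 24.08
  Creativity 54 × 0.22 = 11.88
Sum = 66.36
Bonus points: 66.36 + 1 = 67.36
67.36 is ≥ 66.5 and < 86 → Proficient

Proficient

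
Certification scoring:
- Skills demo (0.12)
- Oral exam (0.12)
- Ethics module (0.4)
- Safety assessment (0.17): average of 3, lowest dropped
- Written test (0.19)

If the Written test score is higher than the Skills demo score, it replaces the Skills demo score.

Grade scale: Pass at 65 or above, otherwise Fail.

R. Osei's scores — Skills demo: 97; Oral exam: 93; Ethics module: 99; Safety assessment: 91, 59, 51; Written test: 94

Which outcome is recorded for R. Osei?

Pass

Safety assessment: drop 51 → average of remaining 2 = 150/2 = 75
Written test (94) ≤ Skills demo (97), so Skills demo stays at 97.
Weighted total:
  Skills demo 97 × 0.12 = 11.64
  Oral exam 93 × 0.12 = 11.16
  Ethics module 99 × 0.4 = 39.6
  Safety assessment 75 × 0.17 = 12.75
  Written test 94 × 0.19 = 17.86
Sum = 93.01
93.01 ≥ 65 → Pass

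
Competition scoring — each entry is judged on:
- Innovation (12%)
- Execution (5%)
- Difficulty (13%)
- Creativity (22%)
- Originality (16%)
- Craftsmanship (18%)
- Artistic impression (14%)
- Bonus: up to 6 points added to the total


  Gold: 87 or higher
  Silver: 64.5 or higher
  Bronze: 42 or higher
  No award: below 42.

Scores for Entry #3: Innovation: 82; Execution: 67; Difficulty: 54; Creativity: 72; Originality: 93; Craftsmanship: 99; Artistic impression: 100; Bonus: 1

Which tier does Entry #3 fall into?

Weighted total:
  Innovation 82 × 0.12 = 9.84
  Execution 67 × 0.05 = 3.35
  Difficulty 54 × 0.13 = 7.02
  Creativity 72 × 0.22 = 15.84
  Originality 93 × 0.16 = 14.88
  Craftsmanship 99 × 0.18 = 17.82
  Artistic impression 100 × 0.14 = 14
Sum = 82.75
Bonus: 82.75 + 1 = 83.75
83.75 is ≥ 64.5 and < 87 → Silver

Silver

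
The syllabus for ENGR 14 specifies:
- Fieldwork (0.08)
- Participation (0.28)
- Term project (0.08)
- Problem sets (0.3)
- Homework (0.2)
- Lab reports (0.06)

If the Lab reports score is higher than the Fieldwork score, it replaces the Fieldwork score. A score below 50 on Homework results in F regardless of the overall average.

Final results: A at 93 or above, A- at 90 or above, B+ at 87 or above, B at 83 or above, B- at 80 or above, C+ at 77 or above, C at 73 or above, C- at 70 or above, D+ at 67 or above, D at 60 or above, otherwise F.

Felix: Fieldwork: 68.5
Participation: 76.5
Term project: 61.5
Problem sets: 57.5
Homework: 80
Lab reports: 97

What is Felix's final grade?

C

Lab reports (97) > Fieldwork (68.5), so Fieldwork counts as 97.
Homework score 80 ≥ 50: minimum met.
Weighted total:
  Fieldwork 97 × 0.08 = 7.76
  Participation 76.5 × 0.28 = 21.42
  Term project 61.5 × 0.08 = 4.92
  Problem sets 57.5 × 0.3 = 17.25
  Homework 80 × 0.2 = 16
  Lab reports 97 × 0.06 = 5.82
Sum = 73.17
73.17 is ≥ 73 and < 77 → C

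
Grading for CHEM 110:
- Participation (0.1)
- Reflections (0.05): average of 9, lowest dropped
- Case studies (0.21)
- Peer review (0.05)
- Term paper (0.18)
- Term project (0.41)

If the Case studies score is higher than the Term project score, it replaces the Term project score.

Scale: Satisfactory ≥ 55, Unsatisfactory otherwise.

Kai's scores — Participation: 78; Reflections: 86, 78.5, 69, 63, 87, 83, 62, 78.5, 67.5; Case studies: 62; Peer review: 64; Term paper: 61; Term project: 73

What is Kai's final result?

Reflections: drop 62 → average of remaining 8 = 612.5/8 = 76.5625
Case studies (62) ≤ Term project (73), so Term project stays at 73.
Weighted total:
  Participation 78 × 0.1 = 7.8
  Reflections 76.5625 × 0.05 = 3.828125
  Case studies 62 × 0.21 = 13.02
  Peer review 64 × 0.05 = 3.2
  Term paper 61 × 0.18 = 10.98
  Term project 73 × 0.41 = 29.93
Sum = 68.758125
68.758125 ≥ 55 → Satisfactory

Satisfactory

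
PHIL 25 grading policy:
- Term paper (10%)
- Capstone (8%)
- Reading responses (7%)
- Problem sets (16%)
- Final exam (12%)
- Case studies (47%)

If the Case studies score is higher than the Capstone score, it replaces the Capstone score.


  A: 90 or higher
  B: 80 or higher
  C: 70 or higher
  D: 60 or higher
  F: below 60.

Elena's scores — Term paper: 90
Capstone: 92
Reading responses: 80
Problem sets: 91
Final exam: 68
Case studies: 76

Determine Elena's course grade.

Case studies (76) ≤ Capstone (92), so Capstone stays at 92.
Weighted total:
  Term paper 90 × 0.1 = 9
  Capstone 92 × 0.08 = 7.36
  Reading responses 80 × 0.07 = 5.6
  Problem sets 91 × 0.16 = 14.56
  Final exam 68 × 0.12 = 8.16
  Case studies 76 × 0.47 = 35.72
Sum = 80.4
80.4 is ≥ 80 and < 90 → B

B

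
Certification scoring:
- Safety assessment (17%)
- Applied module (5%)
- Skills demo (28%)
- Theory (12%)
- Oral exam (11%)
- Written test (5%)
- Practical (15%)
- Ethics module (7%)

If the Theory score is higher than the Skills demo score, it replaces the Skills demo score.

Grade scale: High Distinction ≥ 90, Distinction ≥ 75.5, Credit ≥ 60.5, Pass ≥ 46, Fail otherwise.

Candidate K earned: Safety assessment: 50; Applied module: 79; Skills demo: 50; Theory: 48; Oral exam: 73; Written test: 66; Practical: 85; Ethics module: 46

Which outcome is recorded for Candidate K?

Theory (48) ≤ Skills demo (50), so Skills demo stays at 50.
Weighted total:
  Safety assessment 50 × 0.17 = 8.5
  Applied module 79 × 0.05 = 3.95
  Skills demo 50 × 0.28 = 14
  Theory 48 × 0.12 = 5.76
  Oral exam 73 × 0.11 = 8.03
  Written test 66 × 0.05 = 3.3
  Practical 85 × 0.15 = 12.75
  Ethics module 46 × 0.07 = 3.22
Sum = 59.51
59.51 is ≥ 46 and < 60.5 → Pass

Pass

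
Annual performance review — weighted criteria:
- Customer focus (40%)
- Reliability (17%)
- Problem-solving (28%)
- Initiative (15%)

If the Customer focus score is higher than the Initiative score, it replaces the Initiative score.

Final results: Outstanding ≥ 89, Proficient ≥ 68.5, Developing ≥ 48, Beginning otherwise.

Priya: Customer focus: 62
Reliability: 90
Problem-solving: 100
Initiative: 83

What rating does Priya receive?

Proficient

Customer focus (62) ≤ Initiative (83), so Initiative stays at 83.
Weighted total:
  Customer focus 62 × 0.4 = 24.8
  Reliability 90 × 0.17 = 15.3
  Problem-solving 100 × 0.28 = 28
  Initiative 83 × 0.15 = 12.45
Sum = 80.55
80.55 is ≥ 68.5 and < 89 → Proficient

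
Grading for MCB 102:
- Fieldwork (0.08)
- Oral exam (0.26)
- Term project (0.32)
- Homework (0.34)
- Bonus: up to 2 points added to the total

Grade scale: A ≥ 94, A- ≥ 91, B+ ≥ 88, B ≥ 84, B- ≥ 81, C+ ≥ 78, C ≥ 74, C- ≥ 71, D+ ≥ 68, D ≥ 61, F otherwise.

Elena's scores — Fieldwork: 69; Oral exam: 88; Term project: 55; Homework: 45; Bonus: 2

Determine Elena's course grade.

D

Weighted total:
  Fieldwork 69 × 0.08 = 5.52
  Oral exam 88 × 0.26 = 22.88
  Term project 55 × 0.32 = 17.6
  Homework 45 × 0.34 = 15.3
Sum = 61.3
Bonus: 61.3 + 2 = 63.3
63.3 is ≥ 61 and < 68 → D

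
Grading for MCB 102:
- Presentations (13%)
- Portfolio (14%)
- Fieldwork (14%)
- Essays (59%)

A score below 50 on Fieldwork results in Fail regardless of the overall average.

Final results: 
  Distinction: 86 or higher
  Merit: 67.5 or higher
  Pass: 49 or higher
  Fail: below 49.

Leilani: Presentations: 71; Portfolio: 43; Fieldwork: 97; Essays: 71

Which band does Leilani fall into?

Fieldwork score 97 ≥ 50: minimum met.
Weighted total:
  Presentations 71 × 0.13 = 9.23
  Portfolio 43 × 0.14 = 6.02
  Fieldwork 97 × 0.14 = 13.58
  Essays 71 × 0.59 = 41.89
Sum = 70.72
70.72 is ≥ 67.5 and < 86 → Merit

Merit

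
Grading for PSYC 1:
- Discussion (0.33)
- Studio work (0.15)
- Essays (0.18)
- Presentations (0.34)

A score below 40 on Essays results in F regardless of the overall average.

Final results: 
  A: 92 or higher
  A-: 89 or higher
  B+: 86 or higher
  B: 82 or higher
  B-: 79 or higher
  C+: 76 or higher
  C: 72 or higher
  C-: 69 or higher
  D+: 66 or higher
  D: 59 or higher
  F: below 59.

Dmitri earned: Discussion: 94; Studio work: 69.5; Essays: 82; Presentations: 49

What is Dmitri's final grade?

Essays score 82 ≥ 40: minimum met.
Weighted total:
  Discussion 94 × 0.33 = 31.02
  Studio work 69.5 × 0.15 = 10.425
  Essays 82 × 0.18 = 14.76
  Presentations 49 × 0.34 = 16.66
Sum = 72.865
72.865 is ≥ 72 and < 76 → C

C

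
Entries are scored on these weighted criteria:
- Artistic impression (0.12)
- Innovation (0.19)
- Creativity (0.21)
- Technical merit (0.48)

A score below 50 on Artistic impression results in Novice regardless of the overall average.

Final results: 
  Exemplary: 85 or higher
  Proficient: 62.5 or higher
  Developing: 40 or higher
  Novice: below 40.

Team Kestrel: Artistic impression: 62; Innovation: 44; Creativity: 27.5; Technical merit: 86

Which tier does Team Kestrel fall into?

Proficient

Artistic impression score 62 ≥ 50: minimum met.
Weighted total:
  Artistic impression 62 × 0.12 = 7.44
  Innovation 44 × 0.19 = 8.36
  Creativity 27.5 × 0.21 = 5.775
  Technical merit 86 × 0.48 = 41.28
Sum = 62.855
62.855 is ≥ 62.5 and < 85 → Proficient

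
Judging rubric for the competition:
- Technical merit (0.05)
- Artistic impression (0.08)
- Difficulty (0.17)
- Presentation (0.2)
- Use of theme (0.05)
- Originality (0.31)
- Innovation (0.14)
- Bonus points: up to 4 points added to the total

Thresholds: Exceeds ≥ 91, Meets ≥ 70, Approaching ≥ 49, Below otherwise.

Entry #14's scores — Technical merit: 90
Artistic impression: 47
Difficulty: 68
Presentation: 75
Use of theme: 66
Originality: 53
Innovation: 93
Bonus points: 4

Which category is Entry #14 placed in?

Meets

Weighted total:
  Technical merit 90 × 0.05 = 4.5
  Artistic impression 47 × 0.08 = 3.76
  Difficulty 68 × 0.17 = 11.56
  Presentation 75 × 0.2 = 15
  Use of theme 66 × 0.05 = 3.3
  Originality 53 × 0.31 = 16.43
  Innovation 93 × 0.14 = 13.02
Sum = 67.57
Bonus points: 67.57 + 4 = 71.57
71.57 is ≥ 70 and < 91 → Meets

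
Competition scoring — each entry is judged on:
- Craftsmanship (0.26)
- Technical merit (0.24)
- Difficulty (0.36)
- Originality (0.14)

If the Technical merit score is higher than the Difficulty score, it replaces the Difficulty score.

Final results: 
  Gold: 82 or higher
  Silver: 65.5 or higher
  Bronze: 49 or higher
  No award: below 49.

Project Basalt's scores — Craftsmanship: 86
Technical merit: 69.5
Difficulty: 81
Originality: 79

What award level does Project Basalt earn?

Silver

Technical merit (69.5) ≤ Difficulty (81), so Difficulty stays at 81.
Weighted total:
  Craftsmanship 86 × 0.26 = 22.36
  Technical merit 69.5 × 0.24 = 16.68
  Difficulty 81 × 0.36 = 29.16
  Originality 79 × 0.14 = 11.06
Sum = 79.26
79.26 is ≥ 65.5 and < 82 → Silver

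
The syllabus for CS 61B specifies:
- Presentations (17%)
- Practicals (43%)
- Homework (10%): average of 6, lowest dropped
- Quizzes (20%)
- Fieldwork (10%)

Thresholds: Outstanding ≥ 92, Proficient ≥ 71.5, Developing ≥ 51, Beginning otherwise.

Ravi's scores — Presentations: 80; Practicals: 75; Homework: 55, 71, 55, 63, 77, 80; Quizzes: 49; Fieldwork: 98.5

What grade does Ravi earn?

Proficient

Homework: drop 55 → average of remaining 5 = 346/5 = 69.2
Weighted total:
  Presentations 80 × 0.17 = 13.6
  Practicals 75 × 0.43 = 32.25
  Homework 69.2 × 0.1 = 6.92
  Quizzes 49 × 0.2 = 9.8
  Fieldwork 98.5 × 0.1 = 9.85
Sum = 72.42
72.42 is ≥ 71.5 and < 92 → Proficient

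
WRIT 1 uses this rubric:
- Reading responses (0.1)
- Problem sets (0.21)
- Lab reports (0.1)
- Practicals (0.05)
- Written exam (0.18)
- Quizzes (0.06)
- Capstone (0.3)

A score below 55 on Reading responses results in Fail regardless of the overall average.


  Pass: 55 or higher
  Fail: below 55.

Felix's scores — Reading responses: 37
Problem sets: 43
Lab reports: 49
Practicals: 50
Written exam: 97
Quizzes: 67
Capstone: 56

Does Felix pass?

Reading responses score 37 < 55: minimum not met.
Weighted total:
  Reading responses 37 × 0.1 = 3.7
  Problem sets 43 × 0.21 = 9.03
  Lab reports 49 × 0.1 = 4.9
  Practicals 50 × 0.05 = 2.5
  Written exam 97 × 0.18 = 17.46
  Quizzes 67 × 0.06 = 4.02
  Capstone 56 × 0.3 = 16.8
Sum = 58.41
Because the Reading responses minimum was not met, the result is Fail.

Fail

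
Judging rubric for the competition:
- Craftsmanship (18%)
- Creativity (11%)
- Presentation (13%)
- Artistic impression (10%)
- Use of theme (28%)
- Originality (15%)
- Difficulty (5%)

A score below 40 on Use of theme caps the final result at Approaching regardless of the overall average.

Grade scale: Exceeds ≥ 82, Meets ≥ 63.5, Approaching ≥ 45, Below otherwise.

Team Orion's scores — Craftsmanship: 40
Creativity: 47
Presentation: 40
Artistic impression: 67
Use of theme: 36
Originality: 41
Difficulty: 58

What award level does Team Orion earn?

Below

Use of theme score 36 < 40: minimum not met.
Weighted total:
  Craftsmanship 40 × 0.18 = 7.2
  Creativity 47 × 0.11 = 5.17
  Presentation 40 × 0.13 = 5.2
  Artistic impression 67 × 0.1 = 6.7
  Use of theme 36 × 0.28 = 10.08
  Originality 41 × 0.15 = 6.15
  Difficulty 58 × 0.05 = 2.9
Sum = 43.4
43.4 would be Below; cap at Approaching applies → Below.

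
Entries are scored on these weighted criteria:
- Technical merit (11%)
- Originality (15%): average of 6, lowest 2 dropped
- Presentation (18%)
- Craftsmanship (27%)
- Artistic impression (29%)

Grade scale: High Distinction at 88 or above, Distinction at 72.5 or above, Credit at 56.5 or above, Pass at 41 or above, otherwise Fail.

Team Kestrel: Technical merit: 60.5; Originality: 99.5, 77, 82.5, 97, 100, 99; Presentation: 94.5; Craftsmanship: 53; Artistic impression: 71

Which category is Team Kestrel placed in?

Distinction

Originality: drop 77, 82.5 → average of remaining 4 = 395.5/4 = 98.875
Weighted total:
  Technical merit 60.5 × 0.11 = 6.655
  Originality 98.875 × 0.15 = 14.83125
  Presentation 94.5 × 0.18 = 17.01
  Craftsmanship 53 × 0.27 = 14.31
  Artistic impression 71 × 0.29 = 20.59
Sum = 73.39625
73.39625 is ≥ 72.5 and < 88 → Distinction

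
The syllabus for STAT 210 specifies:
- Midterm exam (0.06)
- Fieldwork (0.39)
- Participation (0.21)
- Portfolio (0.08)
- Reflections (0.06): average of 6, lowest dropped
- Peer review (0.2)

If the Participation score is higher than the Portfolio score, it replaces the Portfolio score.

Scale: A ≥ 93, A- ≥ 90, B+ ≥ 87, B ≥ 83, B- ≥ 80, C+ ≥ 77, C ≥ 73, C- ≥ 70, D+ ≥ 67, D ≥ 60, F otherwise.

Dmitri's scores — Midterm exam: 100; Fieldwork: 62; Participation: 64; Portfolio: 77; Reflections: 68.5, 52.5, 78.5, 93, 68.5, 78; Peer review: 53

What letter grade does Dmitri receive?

D

Reflections: drop 52.5 → average of remaining 5 = 386.5/5 = 77.3
Participation (64) ≤ Portfolio (77), so Portfolio stays at 77.
Weighted total:
  Midterm exam 100 × 0.06 = 6
  Fieldwork 62 × 0.39 = 24.18
  Participation 64 × 0.21 = 13.44
  Portfolio 77 × 0.08 = 6.16
  Reflections 77.3 × 0.06 = 4.638
  Peer review 53 × 0.2 = 10.6
Sum = 65.018
65.018 is ≥ 60 and < 67 → D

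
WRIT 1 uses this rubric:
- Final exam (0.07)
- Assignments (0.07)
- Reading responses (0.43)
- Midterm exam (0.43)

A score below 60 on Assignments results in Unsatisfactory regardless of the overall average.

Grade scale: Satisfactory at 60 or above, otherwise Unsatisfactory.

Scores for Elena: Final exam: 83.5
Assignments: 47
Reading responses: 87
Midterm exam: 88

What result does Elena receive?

Assignments score 47 < 60: minimum not met.
Weighted total:
  Final exam 83.5 × 0.07 = 5.845
  Assignments 47 × 0.07 = 3.29
  Reading responses 87 × 0.43 = 37.41
  Midterm exam 88 × 0.43 = 37.84
Sum = 84.385
Because the Assignments minimum was not met, the result is Unsatisfactory.

Unsatisfactory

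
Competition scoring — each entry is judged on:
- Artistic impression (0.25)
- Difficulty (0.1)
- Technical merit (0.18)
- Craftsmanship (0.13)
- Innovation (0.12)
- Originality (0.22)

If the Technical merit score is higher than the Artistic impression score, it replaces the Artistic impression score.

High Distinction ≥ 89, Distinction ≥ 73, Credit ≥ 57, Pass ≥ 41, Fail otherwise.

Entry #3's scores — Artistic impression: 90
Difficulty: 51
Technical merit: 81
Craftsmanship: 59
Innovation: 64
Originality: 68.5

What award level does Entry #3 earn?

Credit

Technical merit (81) ≤ Artistic impression (90), so Artistic impression stays at 90.
Weighted total:
  Artistic impression 90 × 0.25 = 22.5
  Difficulty 51 × 0.1 = 5.1
  Technical merit 81 × 0.18 = 14.58
  Craftsmanship 59 × 0.13 = 7.67
  Innovation 64 × 0.12 = 7.68
  Originality 68.5 × 0.22 = 15.07
Sum = 72.6
72.6 is ≥ 57 and < 73 → Credit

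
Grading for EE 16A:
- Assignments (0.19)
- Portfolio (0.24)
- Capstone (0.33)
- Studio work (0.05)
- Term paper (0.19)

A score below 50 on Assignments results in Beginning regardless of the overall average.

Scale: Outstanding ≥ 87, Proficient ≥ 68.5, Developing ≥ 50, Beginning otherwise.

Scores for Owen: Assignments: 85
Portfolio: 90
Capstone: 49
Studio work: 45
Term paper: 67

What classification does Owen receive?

Proficient

Assignments score 85 ≥ 50: minimum met.
Weighted total:
  Assignments 85 × 0.19 = 16.15
  Portfolio 90 × 0.24 = 21.6
  Capstone 49 × 0.33 = 16.17
  Studio work 45 × 0.05 = 2.25
  Term paper 67 × 0.19 = 12.73
Sum = 68.9
68.9 is ≥ 68.5 and < 87 → Proficient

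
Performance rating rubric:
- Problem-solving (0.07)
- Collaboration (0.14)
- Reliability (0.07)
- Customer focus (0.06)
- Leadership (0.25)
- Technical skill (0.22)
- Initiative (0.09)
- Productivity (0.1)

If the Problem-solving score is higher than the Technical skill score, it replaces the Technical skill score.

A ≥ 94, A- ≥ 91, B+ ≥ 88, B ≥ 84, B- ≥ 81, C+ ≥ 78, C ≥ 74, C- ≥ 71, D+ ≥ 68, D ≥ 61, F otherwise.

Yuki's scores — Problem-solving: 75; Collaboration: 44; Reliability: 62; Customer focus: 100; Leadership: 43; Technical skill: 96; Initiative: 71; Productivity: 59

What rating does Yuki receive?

D

Problem-solving (75) ≤ Technical skill (96), so Technical skill stays at 96.
Weighted total:
  Problem-solving 75 × 0.07 = 5.25
  Collaboration 44 × 0.14 = 6.16
  Reliability 62 × 0.07 = 4.34
  Customer focus 100 × 0.06 = 6
  Leadership 43 × 0.25 = 10.75
  Technical skill 96 × 0.22 = 21.12
  Initiative 71 × 0.09 = 6.39
  Productivity 59 × 0.1 = 5.9
Sum = 65.91
65.91 is ≥ 61 and < 68 → D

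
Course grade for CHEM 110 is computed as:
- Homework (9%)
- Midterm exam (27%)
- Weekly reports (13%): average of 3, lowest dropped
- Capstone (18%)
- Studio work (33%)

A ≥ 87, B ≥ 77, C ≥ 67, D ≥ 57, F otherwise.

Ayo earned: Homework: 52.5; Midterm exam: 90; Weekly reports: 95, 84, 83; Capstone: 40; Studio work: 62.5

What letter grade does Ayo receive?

C

Weekly reports: drop 83 → average of remaining 2 = 179/2 = 89.5
Weighted total:
  Homework 52.5 × 0.09 = 4.725
  Midterm exam 90 × 0.27 = 24.3
  Weekly reports 89.5 × 0.13 = 11.635
  Capstone 40 × 0.18 = 7.2
  Studio work 62.5 × 0.33 = 20.625
Sum = 68.485
68.485 is ≥ 67 and < 77 → C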